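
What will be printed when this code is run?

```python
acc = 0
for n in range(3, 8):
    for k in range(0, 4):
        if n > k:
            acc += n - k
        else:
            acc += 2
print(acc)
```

n=3,k=0: 3>0, acc = 0+3 = 3
n=3,k=1: 3>1, acc = 3+2 = 5
n=3,k=2: 3>2, acc = 5+1 = 6
n=3,k=3: not 3>3, acc = 6+2 = 8
n=4,k=0: 4>0, acc = 8+4 = 12
n=4,k=1: 4>1, acc = 12+3 = 15
n=4,k=2: 4>2, acc = 15+2 = 17
n=4,k=3: 4>3, acc = 17+1 = 18
n=5,k=0: 5>0, acc = 18+5 = 23
n=5,k=1: 5>1, acc = 23+4 = 27
n=5,k=2: 5>2, acc = 27+3 = 30
n=5,k=3: 5>3, acc = 30+2 = 32
n=6,k=0: 6>0, acc = 32+6 = 38
n=6,k=1: 6>1, acc = 38+5 = 43
n=6,k=2: 6>2, acc = 43+4 = 47
n=6,k=3: 6>3, acc = 47+3 = 50
n=7,k=0: 7>0, acc = 50+7 = 57
n=7,k=1: 7>1, acc = 57+6 = 63
n=7,k=2: 7>2, acc = 63+5 = 68
n=7,k=3: 7>3, acc = 68+4 = 72

72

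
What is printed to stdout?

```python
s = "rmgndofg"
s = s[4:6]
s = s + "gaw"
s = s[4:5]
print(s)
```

slice [4:6] → 'do'
+ 'gaw' → 'dogaw'
slice [4:5] → 'w'

w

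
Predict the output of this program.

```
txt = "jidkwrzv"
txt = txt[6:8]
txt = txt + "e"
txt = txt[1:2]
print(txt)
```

slice [6:8] → 'zv'
+ 'e' → 'zve'
slice [1:2] → 'v'

v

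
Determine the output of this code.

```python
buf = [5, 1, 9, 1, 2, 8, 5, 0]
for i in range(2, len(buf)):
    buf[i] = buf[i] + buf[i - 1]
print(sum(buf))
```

i=2: buf[2] = 9+1 = 10 → [5, 1, 10, 1, 2, 8, 5, 0]
i=3: buf[3] = 1+10 = 11 → [5, 1, 10, 11, 2, 8, 5, 0]
i=4: buf[4] = 2+11 = 13 → [5, 1, 10, 11, 13, 8, 5, 0]
i=5: buf[5] = 8+13 = 21 → [5, 1, 10, 11, 13, 21, 5, 0]
i=6: buf[6] = 5+21 = 26 → [5, 1, 10, 11, 13, 21, 26, 0]
i=7: buf[7] = 0+26 = 26 → [5, 1, 10, 11, 13, 21, 26, 26]
sum = 113

113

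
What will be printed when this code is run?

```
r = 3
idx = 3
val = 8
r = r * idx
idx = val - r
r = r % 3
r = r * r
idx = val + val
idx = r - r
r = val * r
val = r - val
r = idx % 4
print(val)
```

r = 3*3 = 9
idx = 8-9 = -1
r = 9%3 = 0
r = 0*0 = 0
idx = 8+8 = 16
idx = 0-0 = 0
r = 8*0 = 0
val = 0-8 = -8
r = 0%4 = 0

-8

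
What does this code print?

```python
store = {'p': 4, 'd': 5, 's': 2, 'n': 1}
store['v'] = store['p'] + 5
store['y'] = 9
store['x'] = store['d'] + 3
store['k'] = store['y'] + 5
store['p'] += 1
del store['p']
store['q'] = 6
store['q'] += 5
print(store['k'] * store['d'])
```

70

store['v'] = store['p']+5 = 9 → {'p': 4, 'd': 5, 's': 2, 'n': 1, 'v': 9}
store['y'] = 9 → {'p': 4, 'd': 5, 's': 2, 'n': 1, 'v': 9, 'y': 9}
store['x'] = store['d']+3 = 8 → {'p': 4, 'd': 5, 's': 2, 'n': 1, 'v': 9, 'y': 9, 'x': 8}
store['k'] = store['y']+5 = 14 → {'p': 4, 'd': 5, 's': 2, 'n': 1, 'v': 9, 'y': 9, 'x': 8, 'k': 14}
store['p'] = 4+1 = 5 → {'p': 5, 'd': 5, 's': 2, 'n': 1, 'v': 9, 'y': 9, 'x': 8, 'k': 14}
del 'p' → {'d': 5, 's': 2, 'n': 1, 'v': 9, 'y': 9, 'x': 8, 'k': 14}
store['q'] = 6 → {'d': 5, 's': 2, 'n': 1, 'v': 9, 'y': 9, 'x': 8, 'k': 14, 'q': 6}
store['q'] = 6+5 = 11 → {'d': 5, 's': 2, 'n': 1, 'v': 9, 'y': 9, 'x': 8, 'k': 14, 'q': 11}
store['k']*store['d'] = 14*5 = 70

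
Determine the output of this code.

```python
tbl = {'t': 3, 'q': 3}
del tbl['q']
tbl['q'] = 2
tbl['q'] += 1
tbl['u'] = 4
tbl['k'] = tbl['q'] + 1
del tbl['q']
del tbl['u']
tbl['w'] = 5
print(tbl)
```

{'t': 3, 'k': 4, 'w': 5}

del 'q' → {'t': 3}
tbl['q'] = 2 → {'t': 3, 'q': 2}
tbl['q'] = 2+1 = 3 → {'t': 3, 'q': 3}
tbl['u'] = 4 → {'t': 3, 'q': 3, 'u': 4}
tbl['k'] = tbl['q']+1 = 4 → {'t': 3, 'q': 3, 'u': 4, 'k': 4}
del 'q' → {'t': 3, 'u': 4, 'k': 4}
del 'u' → {'t': 3, 'k': 4}
tbl['w'] = 5 → {'t': 3, 'k': 4, 'w': 5}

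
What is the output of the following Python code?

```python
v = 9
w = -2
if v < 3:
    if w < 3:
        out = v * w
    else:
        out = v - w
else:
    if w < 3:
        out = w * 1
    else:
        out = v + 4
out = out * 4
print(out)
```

v=9, w=-2
v < 3 is False; w < 3 is True
→ out = w * 1 = -2
out = (-2)*4 = -8

-8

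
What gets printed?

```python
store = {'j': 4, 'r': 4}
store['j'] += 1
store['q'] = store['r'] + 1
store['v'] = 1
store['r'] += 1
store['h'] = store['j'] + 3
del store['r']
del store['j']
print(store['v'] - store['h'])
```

-7

store['j'] = 4+1 = 5 → {'j': 5, 'r': 4}
store['q'] = store['r']+1 = 5 → {'j': 5, 'r': 4, 'q': 5}
store['v'] = 1 → {'j': 5, 'r': 4, 'q': 5, 'v': 1}
store['r'] = 4+1 = 5 → {'j': 5, 'r': 5, 'q': 5, 'v': 1}
store['h'] = store['j']+3 = 8 → {'j': 5, 'r': 5, 'q': 5, 'v': 1, 'h': 8}
del 'r' → {'j': 5, 'q': 5, 'v': 1, 'h': 8}
del 'j' → {'q': 5, 'v': 1, 'h': 8}
store['v']-store['h'] = 1-8 = -7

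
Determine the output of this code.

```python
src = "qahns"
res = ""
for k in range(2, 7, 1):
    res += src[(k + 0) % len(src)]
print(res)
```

k=2: add src[2]='h' → 'h'
k=3: add src[3]='n' → 'hn'
k=4: add src[4]='s' → 'hns'
k=5: add src[0]='q' → 'hnsq'
k=6: add src[1]='a' → 'hnsqa'

hnsqa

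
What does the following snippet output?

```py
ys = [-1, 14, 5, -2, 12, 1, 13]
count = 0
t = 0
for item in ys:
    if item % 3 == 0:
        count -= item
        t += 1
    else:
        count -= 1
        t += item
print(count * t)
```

-558

item=-1: not %3==0, count = 0-1 = -1; t=-1
item=14: not %3==0, count = (-1)-1 = -2; t=13
item=5: not %3==0, count = (-2)-1 = -3; t=18
item=-2: not %3==0, count = (-3)-1 = -4; t=16
item=12: %3==0, count = (-4)-12 = -16; t=17
item=1: not %3==0, count = (-16)-1 = -17; t=18
item=13: not %3==0, count = (-17)-1 = -18; t=31
count*t = (-18)*31 = -558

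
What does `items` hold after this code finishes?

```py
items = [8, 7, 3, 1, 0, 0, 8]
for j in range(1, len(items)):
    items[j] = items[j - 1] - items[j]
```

j=1: items[1] = 8-7 = 1 → [8, 1, 3, 1, 0, 0, 8]
j=2: items[2] = 1-3 = -2 → [8, 1, -2, 1, 0, 0, 8]
j=3: items[3] = (-2)-1 = -3 → [8, 1, -2, -3, 0, 0, 8]
j=4: items[4] = (-3)-0 = -3 → [8, 1, -2, -3, -3, 0, 8]
j=5: items[5] = (-3)-0 = -3 → [8, 1, -2, -3, -3, -3, 8]
j=6: items[6] = (-3)-8 = -11 → [8, 1, -2, -3, -3, -3, -11]

[8, 1, -2, -3, -3, -3, -11]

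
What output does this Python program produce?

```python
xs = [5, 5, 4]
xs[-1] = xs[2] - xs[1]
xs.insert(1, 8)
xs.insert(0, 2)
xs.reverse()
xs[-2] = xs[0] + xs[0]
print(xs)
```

xs[-1] = xs[2]-xs[1] = 4-5 = -1 → [5, 5, -1]
insert 8 at 1 → [5, 8, 5, -1]
insert 2 at 0 → [2, 5, 8, 5, -1]
reverse → [-1, 5, 8, 5, 2]
xs[-2] = xs[0]+xs[0] = (-1)+(-1) = -2 → [-1, 5, 8, -2, 2]

[-1, 5, 8, -2, 2]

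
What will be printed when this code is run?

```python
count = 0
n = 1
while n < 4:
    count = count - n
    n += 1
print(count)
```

-6

n=1: count = 0-1 = -1
n=2: count = (-1)-2 = -3
n=3: count = (-3)-3 = -6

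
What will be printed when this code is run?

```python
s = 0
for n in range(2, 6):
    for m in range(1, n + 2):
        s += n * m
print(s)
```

207

n=2,m=1: s = 0+2 = 2
n=2,m=2: s = 2+4 = 6
n=2,m=3: s = 6+6 = 12
n=3,m=1: s = 12+3 = 15
n=3,m=2: s = 15+6 = 21
n=3,m=3: s = 21+9 = 30
n=3,m=4: s = 30+12 = 42
n=4,m=1: s = 42+4 = 46
n=4,m=2: s = 46+8 = 54
n=4,m=3: s = 54+12 = 66
n=4,m=4: s = 66+16 = 82
n=4,m=5: s = 82+20 = 102
n=5,m=1: s = 102+5 = 107
n=5,m=2: s = 107+10 = 117
n=5,m=3: s = 117+15 = 132
n=5,m=4: s = 132+20 = 152
n=5,m=5: s = 152+25 = 177
n=5,m=6: s = 177+30 = 207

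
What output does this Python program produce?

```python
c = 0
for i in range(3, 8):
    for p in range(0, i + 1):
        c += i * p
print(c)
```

455

i=3,p=0: c = 0+0 = 0
i=3,p=1: c = 0+3 = 3
i=3,p=2: c = 3+6 = 9
i=3,p=3: c = 9+9 = 18
i=4,p=0: c = 18+0 = 18
i=4,p=1: c = 18+4 = 22
i=4,p=2: c = 22+8 = 30
i=4,p=3: c = 30+12 = 42
i=4,p=4: c = 42+16 = 58
i=5,p=0: c = 58+0 = 58
i=5,p=1: c = 58+5 = 63
i=5,p=2: c = 63+10 = 73
i=5,p=3: c = 73+15 = 88
i=5,p=4: c = 88+20 = 108
i=5,p=5: c = 108+25 = 133
i=6,p=0: c = 133+0 = 133
i=6,p=1: c = 133+6 = 139
i=6,p=2: c = 139+12 = 151
i=6,p=3: c = 151+18 = 169
i=6,p=4: c = 169+24 = 193
i=6,p=5: c = 193+30 = 223
i=6,p=6: c = 223+36 = 259
i=7,p=0: c = 259+0 = 259
i=7,p=1: c = 259+7 = 266
i=7,p=2: c = 266+14 = 280
i=7,p=3: c = 280+21 = 301
i=7,p=4: c = 301+28 = 329
i=7,p=5: c = 329+35 = 364
i=7,p=6: c = 364+42 = 406
i=7,p=7: c = 406+49 = 455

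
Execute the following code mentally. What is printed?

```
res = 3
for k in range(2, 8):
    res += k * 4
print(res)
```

k=2: res = 3+2*4 = 11
k=3: res = 11+3*4 = 23
k=4: res = 23+4*4 = 39
k=5: res = 39+5*4 = 59
k=6: res = 59+6*4 = 83
k=7: res = 83+7*4 = 111

111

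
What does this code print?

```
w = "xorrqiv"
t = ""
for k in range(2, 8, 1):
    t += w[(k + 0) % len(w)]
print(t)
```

rrqivx

k=2: add w[2]='r' → 'r'
k=3: add w[3]='r' → 'rr'
k=4: add w[4]='q' → 'rrq'
k=5: add w[5]='i' → 'rrqi'
k=6: add w[6]='v' → 'rrqiv'
k=7: add w[0]='x' → 'rrqivx'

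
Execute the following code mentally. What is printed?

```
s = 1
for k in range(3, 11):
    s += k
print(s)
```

53

k=3: s = 1+3 = 4
k=4: s = 4+4 = 8
k=5: s = 8+5 = 13
k=6: s = 13+6 = 19
k=7: s = 19+7 = 26
k=8: s = 26+8 = 34
k=9: s = 34+9 = 43
k=10: s = 43+10 = 53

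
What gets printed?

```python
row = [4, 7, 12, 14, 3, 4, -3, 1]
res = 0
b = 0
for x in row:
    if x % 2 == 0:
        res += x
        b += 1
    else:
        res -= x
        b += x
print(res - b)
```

14

x=4: even, res = 0+4 = 4; b=1
x=7: not even, res = 4-7 = -3; b=8
x=12: even, res = (-3)+12 = 9; b=9
x=14: even, res = 9+14 = 23; b=10
x=3: not even, res = 23-3 = 20; b=13
x=4: even, res = 20+4 = 24; b=14
x=-3: not even, res = 24-(-3) = 27; b=11
x=1: not even, res = 27-1 = 26; b=12
res-b = 26-12 = 14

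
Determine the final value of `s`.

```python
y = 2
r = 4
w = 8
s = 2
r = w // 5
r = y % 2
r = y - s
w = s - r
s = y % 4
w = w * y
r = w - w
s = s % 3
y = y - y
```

2

r = 8//5 = 1
r = 2%2 = 0
r = 2-2 = 0
w = 2-0 = 2
s = 2%4 = 2
w = 2*2 = 4
r = 4-4 = 0
s = 2%3 = 2
y = 2-2 = 0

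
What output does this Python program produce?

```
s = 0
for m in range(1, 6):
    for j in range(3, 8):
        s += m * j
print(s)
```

375

m=1,j=3: s = 0+3 = 3
m=1,j=4: s = 3+4 = 7
m=1,j=5: s = 7+5 = 12
m=1,j=6: s = 12+6 = 18
m=1,j=7: s = 18+7 = 25
m=2,j=3: s = 25+6 = 31
m=2,j=4: s = 31+8 = 39
m=2,j=5: s = 39+10 = 49
m=2,j=6: s = 49+12 = 61
m=2,j=7: s = 61+14 = 75
m=3,j=3: s = 75+9 = 84
m=3,j=4: s = 84+12 = 96
m=3,j=5: s = 96+15 = 111
m=3,j=6: s = 111+18 = 129
m=3,j=7: s = 129+21 = 150
m=4,j=3: s = 150+12 = 162
m=4,j=4: s = 162+16 = 178
m=4,j=5: s = 178+20 = 198
m=4,j=6: s = 198+24 = 222
m=4,j=7: s = 222+28 = 250
m=5,j=3: s = 250+15 = 265
m=5,j=4: s = 265+20 = 285
m=5,j=5: s = 285+25 = 310
m=5,j=6: s = 310+30 = 340
m=5,j=7: s = 340+35 = 375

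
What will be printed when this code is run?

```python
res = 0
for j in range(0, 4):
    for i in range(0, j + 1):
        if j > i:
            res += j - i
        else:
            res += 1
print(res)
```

j=0,i=0: not 0>0, res = 0+1 = 1
j=1,i=0: 1>0, res = 1+1 = 2
j=1,i=1: not 1>1, res = 2+1 = 3
j=2,i=0: 2>0, res = 3+2 = 5
j=2,i=1: 2>1, res = 5+1 = 6
j=2,i=2: not 2>2, res = 6+1 = 7
j=3,i=0: 3>0, res = 7+3 = 10
j=3,i=1: 3>1, res = 10+2 = 12
j=3,i=2: 3>2, res = 12+1 = 13
j=3,i=3: not 3>3, res = 13+1 = 14

14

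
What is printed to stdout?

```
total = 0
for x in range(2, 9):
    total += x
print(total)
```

x=2: total = 0+2 = 2
x=3: total = 2+3 = 5
x=4: total = 5+4 = 9
x=5: total = 9+5 = 14
x=6: total = 14+6 = 20
x=7: total = 20+7 = 27
x=8: total = 27+8 = 35

35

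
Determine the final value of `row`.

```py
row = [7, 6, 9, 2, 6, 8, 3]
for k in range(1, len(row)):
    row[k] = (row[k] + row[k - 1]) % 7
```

k=1: row[1] = (6+7)%7 = 6 → [7, 6, 9, 2, 6, 8, 3]
k=2: row[2] = (9+6)%7 = 1 → [7, 6, 1, 2, 6, 8, 3]
k=3: row[3] = (2+1)%7 = 3 → [7, 6, 1, 3, 6, 8, 3]
k=4: row[4] = (6+3)%7 = 2 → [7, 6, 1, 3, 2, 8, 3]
k=5: row[5] = (8+2)%7 = 3 → [7, 6, 1, 3, 2, 3, 3]
k=6: row[6] = (3+3)%7 = 6 → [7, 6, 1, 3, 2, 3, 6]

[7, 6, 1, 3, 2, 3, 6]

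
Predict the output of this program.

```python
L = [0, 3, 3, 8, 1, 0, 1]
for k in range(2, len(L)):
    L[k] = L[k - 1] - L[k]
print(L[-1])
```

-10

k=2: L[2] = 3-3 = 0 → [0, 3, 0, 8, 1, 0, 1]
k=3: L[3] = 0-8 = -8 → [0, 3, 0, -8, 1, 0, 1]
k=4: L[4] = (-8)-1 = -9 → [0, 3, 0, -8, -9, 0, 1]
k=5: L[5] = (-9)-0 = -9 → [0, 3, 0, -8, -9, -9, 1]
k=6: L[6] = (-9)-1 = -10 → [0, 3, 0, -8, -9, -9, -10]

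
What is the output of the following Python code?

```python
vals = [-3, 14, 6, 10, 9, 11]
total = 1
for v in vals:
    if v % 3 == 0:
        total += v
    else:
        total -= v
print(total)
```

-22

v=-3: %3==0, total = 1+(-3) = -2
v=14: not %3==0, total = (-2)-14 = -16
v=6: %3==0, total = (-16)+6 = -10
v=10: not %3==0, total = (-10)-10 = -20
v=9: %3==0, total = (-20)+9 = -11
v=11: not %3==0, total = (-11)-11 = -22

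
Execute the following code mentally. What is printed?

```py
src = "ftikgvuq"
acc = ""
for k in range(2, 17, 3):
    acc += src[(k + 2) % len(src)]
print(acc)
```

gqivf

k=2: add src[4]='g' → 'g'
k=5: add src[7]='q' → 'gq'
k=8: add src[2]='i' → 'gqi'
k=11: add src[5]='v' → 'gqiv'
k=14: add src[0]='f' → 'gqivf'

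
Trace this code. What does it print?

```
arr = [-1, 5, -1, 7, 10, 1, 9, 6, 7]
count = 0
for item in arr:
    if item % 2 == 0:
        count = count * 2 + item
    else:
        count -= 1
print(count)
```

5

item=-1: not even, count = 0-1 = -1
item=5: not even, count = (-1)-1 = -2
item=-1: not even, count = (-2)-1 = -3
item=7: not even, count = (-3)-1 = -4
item=10: even, count = (-4)*2+10 = 2
item=1: not even, count = 2-1 = 1
item=9: not even, count = 1-1 = 0
item=6: even, count = 0*2+6 = 6
item=7: not even, count = 6-1 = 5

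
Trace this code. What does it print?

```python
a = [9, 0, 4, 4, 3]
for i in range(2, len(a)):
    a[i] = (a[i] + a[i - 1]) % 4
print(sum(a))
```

12

i=2: a[2] = (4+0)%4 = 0 → [9, 0, 0, 4, 3]
i=3: a[3] = (4+0)%4 = 0 → [9, 0, 0, 0, 3]
i=4: a[4] = (3+0)%4 = 3 → [9, 0, 0, 0, 3]
sum = 12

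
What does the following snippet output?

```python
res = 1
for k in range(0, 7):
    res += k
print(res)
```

22

k=0: res = 1+0 = 1
k=1: res = 1+1 = 2
k=2: res = 2+2 = 4
k=3: res = 4+3 = 7
k=4: res = 7+4 = 11
k=5: res = 11+5 = 16
k=6: res = 16+6 = 22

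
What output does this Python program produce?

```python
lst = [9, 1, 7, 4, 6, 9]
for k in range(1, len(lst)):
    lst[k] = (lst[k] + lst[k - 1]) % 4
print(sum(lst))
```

16

k=1: lst[1] = (1+9)%4 = 2 → [9, 2, 7, 4, 6, 9]
k=2: lst[2] = (7+2)%4 = 1 → [9, 2, 1, 4, 6, 9]
k=3: lst[3] = (4+1)%4 = 1 → [9, 2, 1, 1, 6, 9]
k=4: lst[4] = (6+1)%4 = 3 → [9, 2, 1, 1, 3, 9]
k=5: lst[5] = (9+3)%4 = 0 → [9, 2, 1, 1, 3, 0]
sum = 16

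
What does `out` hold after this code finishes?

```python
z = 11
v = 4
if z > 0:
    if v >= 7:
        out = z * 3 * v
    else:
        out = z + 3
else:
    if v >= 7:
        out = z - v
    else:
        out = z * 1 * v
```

14

z=11, v=4
z > 0 is True; v >= 7 is False
→ out = z + 3 = 14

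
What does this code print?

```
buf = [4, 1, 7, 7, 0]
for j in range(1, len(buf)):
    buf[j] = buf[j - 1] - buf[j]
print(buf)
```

j=1: buf[1] = 4-1 = 3 → [4, 3, 7, 7, 0]
j=2: buf[2] = 3-7 = -4 → [4, 3, -4, 7, 0]
j=3: buf[3] = (-4)-7 = -11 → [4, 3, -4, -11, 0]
j=4: buf[4] = (-11)-0 = -11 → [4, 3, -4, -11, -11]

[4, 3, -4, -11, -11]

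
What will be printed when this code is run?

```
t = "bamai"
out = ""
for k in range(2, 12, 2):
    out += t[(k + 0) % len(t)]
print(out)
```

miaab

k=2: add t[2]='m' → 'm'
k=4: add t[4]='i' → 'mi'
k=6: add t[1]='a' → 'mia'
k=8: add t[3]='a' → 'miaa'
k=10: add t[0]='b' → 'miaab'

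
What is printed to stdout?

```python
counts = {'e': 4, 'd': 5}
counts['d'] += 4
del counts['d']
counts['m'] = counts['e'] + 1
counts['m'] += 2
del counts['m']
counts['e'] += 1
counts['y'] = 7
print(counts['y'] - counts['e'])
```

2

counts['d'] = 5+4 = 9 → {'e': 4, 'd': 9}
del 'd' → {'e': 4}
counts['m'] = counts['e']+1 = 5 → {'e': 4, 'm': 5}
counts['m'] = 5+2 = 7 → {'e': 4, 'm': 7}
del 'm' → {'e': 4}
counts['e'] = 4+1 = 5 → {'e': 5}
counts['y'] = 7 → {'e': 5, 'y': 7}
counts['y']-counts['e'] = 7-5 = 2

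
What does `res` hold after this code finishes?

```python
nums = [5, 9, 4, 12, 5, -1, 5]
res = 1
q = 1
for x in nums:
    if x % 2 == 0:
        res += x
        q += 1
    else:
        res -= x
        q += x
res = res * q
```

-156

x=5: not even, res = 1-5 = -4; q=6
x=9: not even, res = (-4)-9 = -13; q=15
x=4: even, res = (-13)+4 = -9; q=16
x=12: even, res = (-9)+12 = 3; q=17
x=5: not even, res = 3-5 = -2; q=22
x=-1: not even, res = (-2)-(-1) = -1; q=21
x=5: not even, res = (-1)-5 = -6; q=26
res*q = (-6)*26 = -156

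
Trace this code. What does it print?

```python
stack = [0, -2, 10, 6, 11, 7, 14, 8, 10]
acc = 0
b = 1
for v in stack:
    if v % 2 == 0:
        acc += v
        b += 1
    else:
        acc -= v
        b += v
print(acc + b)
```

v=0: even, acc = 0+0 = 0; b=2
v=-2: even, acc = 0+(-2) = -2; b=3
v=10: even, acc = (-2)+10 = 8; b=4
v=6: even, acc = 8+6 = 14; b=5
v=11: not even, acc = 14-11 = 3; b=16
v=7: not even, acc = 3-7 = -4; b=23
v=14: even, acc = (-4)+14 = 10; b=24
v=8: even, acc = 10+8 = 18; b=25
v=10: even, acc = 18+10 = 28; b=26
acc+b = 28+26 = 54

54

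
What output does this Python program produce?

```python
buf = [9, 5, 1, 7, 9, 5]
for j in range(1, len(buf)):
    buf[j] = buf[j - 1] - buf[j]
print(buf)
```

j=1: buf[1] = 9-5 = 4 → [9, 4, 1, 7, 9, 5]
j=2: buf[2] = 4-1 = 3 → [9, 4, 3, 7, 9, 5]
j=3: buf[3] = 3-7 = -4 → [9, 4, 3, -4, 9, 5]
j=4: buf[4] = (-4)-9 = -13 → [9, 4, 3, -4, -13, 5]
j=5: buf[5] = (-13)-5 = -18 → [9, 4, 3, -4, -13, -18]

[9, 4, 3, -4, -13, -18]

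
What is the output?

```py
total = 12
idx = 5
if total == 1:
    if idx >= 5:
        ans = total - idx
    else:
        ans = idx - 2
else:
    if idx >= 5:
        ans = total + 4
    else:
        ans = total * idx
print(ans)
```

total=12, idx=5
total == 1 is False; idx >= 5 is True
→ ans = total + 4 = 16

16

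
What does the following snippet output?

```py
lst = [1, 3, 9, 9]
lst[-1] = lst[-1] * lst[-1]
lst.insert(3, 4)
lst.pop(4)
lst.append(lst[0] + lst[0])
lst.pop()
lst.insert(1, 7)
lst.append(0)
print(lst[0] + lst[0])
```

2

lst[-1] = lst[-1]*lst[-1] = 9*9 = 81 → [1, 3, 9, 81]
insert 4 at 3 → [1, 3, 9, 4, 81]
pop(4) removes 81 → [1, 3, 9, 4]
append lst[0]+lst[0] = 1+1 = 2 → [1, 3, 9, 4, 2]
pop() removes 2 → [1, 3, 9, 4]
insert 7 at 1 → [1, 7, 3, 9, 4]
append 0 → [1, 7, 3, 9, 4, 0]
lst[0]+lst[0] = 1+1 = 2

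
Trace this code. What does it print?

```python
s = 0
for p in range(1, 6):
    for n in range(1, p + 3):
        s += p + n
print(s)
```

p=1,n=1: s = 0+2 = 2
p=1,n=2: s = 2+3 = 5
p=1,n=3: s = 5+4 = 9
p=2,n=1: s = 9+3 = 12
p=2,n=2: s = 12+4 = 16
p=2,n=3: s = 16+5 = 21
p=2,n=4: s = 21+6 = 27
p=3,n=1: s = 27+4 = 31
p=3,n=2: s = 31+5 = 36
p=3,n=3: s = 36+6 = 42
p=3,n=4: s = 42+7 = 49
p=3,n=5: s = 49+8 = 57
p=4,n=1: s = 57+5 = 62
p=4,n=2: s = 62+6 = 68
p=4,n=3: s = 68+7 = 75
p=4,n=4: s = 75+8 = 83
p=4,n=5: s = 83+9 = 92
p=4,n=6: s = 92+10 = 102
p=5,n=1: s = 102+6 = 108
p=5,n=2: s = 108+7 = 115
p=5,n=3: s = 115+8 = 123
p=5,n=4: s = 123+9 = 132
p=5,n=5: s = 132+10 = 142
p=5,n=6: s = 142+11 = 153
p=5,n=7: s = 153+12 = 165

165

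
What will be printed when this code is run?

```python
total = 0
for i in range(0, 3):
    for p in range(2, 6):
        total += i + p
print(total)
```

i=0,p=2: total = 0+2 = 2
i=0,p=3: total = 2+3 = 5
i=0,p=4: total = 5+4 = 9
i=0,p=5: total = 9+5 = 14
i=1,p=2: total = 14+3 = 17
i=1,p=3: total = 17+4 = 21
i=1,p=4: total = 21+5 = 26
i=1,p=5: total = 26+6 = 32
i=2,p=2: total = 32+4 = 36
i=2,p=3: total = 36+5 = 41
i=2,p=4: total = 41+6 = 47
i=2,p=5: total = 47+7 = 54

54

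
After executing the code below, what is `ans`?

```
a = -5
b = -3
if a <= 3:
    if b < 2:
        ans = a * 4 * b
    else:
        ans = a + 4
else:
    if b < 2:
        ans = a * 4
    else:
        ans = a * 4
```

a=-5, b=-3
a <= 3 is True; b < 2 is True
→ ans = a * 4 * b = 60

60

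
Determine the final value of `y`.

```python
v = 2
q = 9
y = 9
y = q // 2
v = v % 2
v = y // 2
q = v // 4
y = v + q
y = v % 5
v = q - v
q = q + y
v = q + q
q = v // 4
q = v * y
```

2

y = 9//2 = 4
v = 2%2 = 0
v = 4//2 = 2
q = 2//4 = 0
y = 2+0 = 2
y = 2%5 = 2
v = 0-2 = -2
q = 0+2 = 2
v = 2+2 = 4
q = 4//4 = 1
q = 4*2 = 8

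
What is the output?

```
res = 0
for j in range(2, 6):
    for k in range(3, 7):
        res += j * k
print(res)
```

252

j=2,k=3: res = 0+6 = 6
j=2,k=4: res = 6+8 = 14
j=2,k=5: res = 14+10 = 24
j=2,k=6: res = 24+12 = 36
j=3,k=3: res = 36+9 = 45
j=3,k=4: res = 45+12 = 57
j=3,k=5: res = 57+15 = 72
j=3,k=6: res = 72+18 = 90
j=4,k=3: res = 90+12 = 102
j=4,k=4: res = 102+16 = 118
j=4,k=5: res = 118+20 = 138
j=4,k=6: res = 138+24 = 162
j=5,k=3: res = 162+15 = 177
j=5,k=4: res = 177+20 = 197
j=5,k=5: res = 197+25 = 222
j=5,k=6: res = 222+30 = 252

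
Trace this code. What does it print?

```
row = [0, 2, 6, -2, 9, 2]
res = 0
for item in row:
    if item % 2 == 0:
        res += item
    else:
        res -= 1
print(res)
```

7

item=0: even, res = 0+0 = 0
item=2: even, res = 0+2 = 2
item=6: even, res = 2+6 = 8
item=-2: even, res = 8+(-2) = 6
item=9: not even, res = 6-1 = 5
item=2: even, res = 5+2 = 7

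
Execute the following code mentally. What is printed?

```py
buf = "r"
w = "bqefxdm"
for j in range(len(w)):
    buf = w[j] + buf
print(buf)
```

j=0: prepend 'b' → 'br'
j=1: prepend 'q' → 'qbr'
j=2: prepend 'e' → 'eqbr'
j=3: prepend 'f' → 'feqbr'
j=4: prepend 'x' → 'xfeqbr'
j=5: prepend 'd' → 'dxfeqbr'
j=6: prepend 'm' → 'mdxfeqbr'

mdxfeqbr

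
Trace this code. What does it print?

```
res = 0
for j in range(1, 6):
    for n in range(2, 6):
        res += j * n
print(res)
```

210

j=1,n=2: res = 0+2 = 2
j=1,n=3: res = 2+3 = 5
j=1,n=4: res = 5+4 = 9
j=1,n=5: res = 9+5 = 14
j=2,n=2: res = 14+4 = 18
j=2,n=3: res = 18+6 = 24
j=2,n=4: res = 24+8 = 32
j=2,n=5: res = 32+10 = 42
j=3,n=2: res = 42+6 = 48
j=3,n=3: res = 48+9 = 57
j=3,n=4: res = 57+12 = 69
j=3,n=5: res = 69+15 = 84
j=4,n=2: res = 84+8 = 92
j=4,n=3: res = 92+12 = 104
j=4,n=4: res = 104+16 = 120
j=4,n=5: res = 120+20 = 140
j=5,n=2: res = 140+10 = 150
j=5,n=3: res = 150+15 = 165
j=5,n=4: res = 165+20 = 185
j=5,n=5: res = 185+25 = 210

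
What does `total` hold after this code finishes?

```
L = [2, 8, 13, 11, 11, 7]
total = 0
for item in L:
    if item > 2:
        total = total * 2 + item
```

305

item=2: not >2
item=8: >2, total = 0*2+8 = 8
item=13: >2, total = 8*2+13 = 29
item=11: >2, total = 29*2+11 = 69
item=11: >2, total = 69*2+11 = 149
item=7: >2, total = 149*2+7 = 305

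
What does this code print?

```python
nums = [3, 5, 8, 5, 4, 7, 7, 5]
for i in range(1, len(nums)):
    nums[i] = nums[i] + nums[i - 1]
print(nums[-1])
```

i=1: nums[1] = 5+3 = 8 → [3, 8, 8, 5, 4, 7, 7, 5]
i=2: nums[2] = 8+8 = 16 → [3, 8, 16, 5, 4, 7, 7, 5]
i=3: nums[3] = 5+16 = 21 → [3, 8, 16, 21, 4, 7, 7, 5]
i=4: nums[4] = 4+21 = 25 → [3, 8, 16, 21, 25, 7, 7, 5]
i=5: nums[5] = 7+25 = 32 → [3, 8, 16, 21, 25, 32, 7, 5]
i=6: nums[6] = 7+32 = 39 → [3, 8, 16, 21, 25, 32, 39, 5]
i=7: nums[7] = 5+39 = 44 → [3, 8, 16, 21, 25, 32, 39, 44]

44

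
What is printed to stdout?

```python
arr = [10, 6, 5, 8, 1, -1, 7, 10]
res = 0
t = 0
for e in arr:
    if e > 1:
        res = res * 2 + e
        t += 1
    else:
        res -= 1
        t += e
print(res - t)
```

e=10: >1, res = 0*2+10 = 10; t=1
e=6: >1, res = 10*2+6 = 26; t=2
e=5: >1, res = 26*2+5 = 57; t=3
e=8: >1, res = 57*2+8 = 122; t=4
e=1: not >1, res = 122-1 = 121; t=5
e=-1: not >1, res = 121-1 = 120; t=4
e=7: >1, res = 120*2+7 = 247; t=5
e=10: >1, res = 247*2+10 = 504; t=6
res-t = 504-6 = 498

498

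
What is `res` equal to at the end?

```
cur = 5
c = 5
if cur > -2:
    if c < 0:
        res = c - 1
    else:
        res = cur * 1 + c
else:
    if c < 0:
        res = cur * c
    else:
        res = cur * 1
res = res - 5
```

cur=5, c=5
cur > -2 is True; c < 0 is False
→ res = cur * 1 + c = 10
res = 10-5 = 5

5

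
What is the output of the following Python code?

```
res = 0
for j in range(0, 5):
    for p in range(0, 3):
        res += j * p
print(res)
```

30

j=0,p=0: res = 0+0 = 0
j=0,p=1: res = 0+0 = 0
j=0,p=2: res = 0+0 = 0
j=1,p=0: res = 0+0 = 0
j=1,p=1: res = 0+1 = 1
j=1,p=2: res = 1+2 = 3
j=2,p=0: res = 3+0 = 3
j=2,p=1: res = 3+2 = 5
j=2,p=2: res = 5+4 = 9
j=3,p=0: res = 9+0 = 9
j=3,p=1: res = 9+3 = 12
j=3,p=2: res = 12+6 = 18
j=4,p=0: res = 18+0 = 18
j=4,p=1: res = 18+4 = 22
j=4,p=2: res = 22+8 = 30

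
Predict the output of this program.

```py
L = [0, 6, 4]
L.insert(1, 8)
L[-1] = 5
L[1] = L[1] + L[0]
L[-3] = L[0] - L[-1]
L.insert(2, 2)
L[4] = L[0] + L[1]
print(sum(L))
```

insert 8 at 1 → [0, 8, 6, 4]
L[-1] = 5 → [0, 8, 6, 5]
L[1] = L[1]+L[0] = 8+0 = 8 → [0, 8, 6, 5]
L[-3] = L[0]-L[-1] = 0-5 = -5 → [0, -5, 6, 5]
insert 2 at 2 → [0, -5, 2, 6, 5]
L[4] = L[0]+L[1] = 0+(-5) = -5 → [0, -5, 2, 6, -5]
sum = -2

-2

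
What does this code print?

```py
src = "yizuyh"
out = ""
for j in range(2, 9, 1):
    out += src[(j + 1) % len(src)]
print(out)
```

uyhyizu

j=2: add src[3]='u' → 'u'
j=3: add src[4]='y' → 'uy'
j=4: add src[5]='h' → 'uyh'
j=5: add src[0]='y' → 'uyhy'
j=6: add src[1]='i' → 'uyhyi'
j=7: add src[2]='z' → 'uyhyiz'
j=8: add src[3]='u' → 'uyhyizu'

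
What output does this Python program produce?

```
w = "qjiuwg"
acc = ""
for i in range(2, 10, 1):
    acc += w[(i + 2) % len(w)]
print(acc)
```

i=2: add w[4]='w' → 'w'
i=3: add w[5]='g' → 'wg'
i=4: add w[0]='q' → 'wgq'
i=5: add w[1]='j' → 'wgqj'
i=6: add w[2]='i' → 'wgqji'
i=7: add w[3]='u' → 'wgqjiu'
i=8: add w[4]='w' → 'wgqjiuw'
i=9: add w[5]='g' → 'wgqjiuwg'

wgqjiuwg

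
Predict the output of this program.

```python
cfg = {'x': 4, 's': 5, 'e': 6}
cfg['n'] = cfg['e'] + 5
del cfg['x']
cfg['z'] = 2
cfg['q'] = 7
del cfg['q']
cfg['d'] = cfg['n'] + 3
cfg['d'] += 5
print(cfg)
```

cfg['n'] = cfg['e']+5 = 11 → {'x': 4, 's': 5, 'e': 6, 'n': 11}
del 'x' → {'s': 5, 'e': 6, 'n': 11}
cfg['z'] = 2 → {'s': 5, 'e': 6, 'n': 11, 'z': 2}
cfg['q'] = 7 → {'s': 5, 'e': 6, 'n': 11, 'z': 2, 'q': 7}
del 'q' → {'s': 5, 'e': 6, 'n': 11, 'z': 2}
cfg['d'] = cfg['n']+3 = 14 → {'s': 5, 'e': 6, 'n': 11, 'z': 2, 'd': 14}
cfg['d'] = 14+5 = 19 → {'s': 5, 'e': 6, 'n': 11, 'z': 2, 'd': 19}

{'s': 5, 'e': 6, 'n': 11, 'z': 2, 'd': 19}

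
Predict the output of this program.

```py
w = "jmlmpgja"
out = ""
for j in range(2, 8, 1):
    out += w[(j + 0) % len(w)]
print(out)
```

lmpgja

j=2: add w[2]='l' → 'l'
j=3: add w[3]='m' → 'lm'
j=4: add w[4]='p' → 'lmp'
j=5: add w[5]='g' → 'lmpg'
j=6: add w[6]='j' → 'lmpgj'
j=7: add w[7]='a' → 'lmpgja'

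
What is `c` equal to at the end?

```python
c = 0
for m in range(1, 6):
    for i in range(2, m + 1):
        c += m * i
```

m=2,i=2: c = 0+4 = 4
m=3,i=2: c = 4+6 = 10
m=3,i=3: c = 10+9 = 19
m=4,i=2: c = 19+8 = 27
m=4,i=3: c = 27+12 = 39
m=4,i=4: c = 39+16 = 55
m=5,i=2: c = 55+10 = 65
m=5,i=3: c = 65+15 = 80
m=5,i=4: c = 80+20 = 100
m=5,i=5: c = 100+25 = 125

125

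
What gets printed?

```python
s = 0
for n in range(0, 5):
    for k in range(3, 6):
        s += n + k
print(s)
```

n=0,k=3: s = 0+3 = 3
n=0,k=4: s = 3+4 = 7
n=0,k=5: s = 7+5 = 12
n=1,k=3: s = 12+4 = 16
n=1,k=4: s = 16+5 = 21
n=1,k=5: s = 21+6 = 27
n=2,k=3: s = 27+5 = 32
n=2,k=4: s = 32+6 = 38
n=2,k=5: s = 38+7 = 45
n=3,k=3: s = 45+6 = 51
n=3,k=4: s = 51+7 = 58
n=3,k=5: s = 58+8 = 66
n=4,k=3: s = 66+7 = 73
n=4,k=4: s = 73+8 = 81
n=4,k=5: s = 81+9 = 90

90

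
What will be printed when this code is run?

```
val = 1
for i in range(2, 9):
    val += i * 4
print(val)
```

i=2: val = 1+2*4 = 9
i=3: val = 9+3*4 = 21
i=4: val = 21+4*4 = 37
i=5: val = 37+5*4 = 57
i=6: val = 57+6*4 = 81
i=7: val = 81+7*4 = 109
i=8: val = 109+8*4 = 141

141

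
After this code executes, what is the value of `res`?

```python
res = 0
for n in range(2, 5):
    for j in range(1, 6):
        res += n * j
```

135

n=2,j=1: res = 0+2 = 2
n=2,j=2: res = 2+4 = 6
n=2,j=3: res = 6+6 = 12
n=2,j=4: res = 12+8 = 20
n=2,j=5: res = 20+10 = 30
n=3,j=1: res = 30+3 = 33
n=3,j=2: res = 33+6 = 39
n=3,j=3: res = 39+9 = 48
n=3,j=4: res = 48+12 = 60
n=3,j=5: res = 60+15 = 75
n=4,j=1: res = 75+4 = 79
n=4,j=2: res = 79+8 = 87
n=4,j=3: res = 87+12 = 99
n=4,j=4: res = 99+16 = 115
n=4,j=5: res = 115+20 = 135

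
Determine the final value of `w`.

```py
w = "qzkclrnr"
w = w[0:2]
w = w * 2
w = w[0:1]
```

'q'

slice [0:2] → 'qz'
repeat ×2 → 'qzqz'
slice [0:1] → 'q'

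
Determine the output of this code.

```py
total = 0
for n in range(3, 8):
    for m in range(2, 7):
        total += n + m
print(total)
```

225

n=3,m=2: total = 0+5 = 5
n=3,m=3: total = 5+6 = 11
n=3,m=4: total = 11+7 = 18
n=3,m=5: total = 18+8 = 26
n=3,m=6: total = 26+9 = 35
n=4,m=2: total = 35+6 = 41
n=4,m=3: total = 41+7 = 48
n=4,m=4: total = 48+8 = 56
n=4,m=5: total = 56+9 = 65
n=4,m=6: total = 65+10 = 75
n=5,m=2: total = 75+7 = 82
n=5,m=3: total = 82+8 = 90
n=5,m=4: total = 90+9 = 99
n=5,m=5: total = 99+10 = 109
n=5,m=6: total = 109+11 = 120
n=6,m=2: total = 120+8 = 128
n=6,m=3: total = 128+9 = 137
n=6,m=4: total = 137+10 = 147
n=6,m=5: total = 147+11 = 158
n=6,m=6: total = 158+12 = 170
n=7,m=2: total = 170+9 = 179
n=7,m=3: total = 179+10 = 189
n=7,m=4: total = 189+11 = 200
n=7,m=5: total = 200+12 = 212
n=7,m=6: total = 212+13 = 225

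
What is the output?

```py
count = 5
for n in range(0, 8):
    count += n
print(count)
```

n=0: count = 5+0 = 5
n=1: count = 5+1 = 6
n=2: count = 6+2 = 8
n=3: count = 8+3 = 11
n=4: count = 11+4 = 15
n=5: count = 15+5 = 20
n=6: count = 20+6 = 26
n=7: count = 26+7 = 33

33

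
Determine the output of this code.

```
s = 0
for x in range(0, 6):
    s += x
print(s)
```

15

x=0: s = 0+0 = 0
x=1: s = 0+1 = 1
x=2: s = 1+2 = 3
x=3: s = 3+3 = 6
x=4: s = 6+4 = 10
x=5: s = 10+5 = 15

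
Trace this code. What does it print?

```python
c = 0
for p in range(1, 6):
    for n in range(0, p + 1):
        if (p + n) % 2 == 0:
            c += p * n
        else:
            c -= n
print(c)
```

p=1,n=0: odd sum, c = 0-0 = 0
p=1,n=1: even sum, c = 0+1 = 1
p=2,n=0: even sum, c = 1+0 = 1
p=2,n=1: odd sum, c = 1-1 = 0
p=2,n=2: even sum, c = 0+4 = 4
p=3,n=0: odd sum, c = 4-0 = 4
p=3,n=1: even sum, c = 4+3 = 7
p=3,n=2: odd sum, c = 7-2 = 5
p=3,n=3: even sum, c = 5+9 = 14
p=4,n=0: even sum, c = 14+0 = 14
p=4,n=1: odd sum, c = 14-1 = 13
p=4,n=2: even sum, c = 13+8 = 21
p=4,n=3: odd sum, c = 21-3 = 18
p=4,n=4: even sum, c = 18+16 = 34
p=5,n=0: odd sum, c = 34-0 = 34
p=5,n=1: even sum, c = 34+5 = 39
p=5,n=2: odd sum, c = 39-2 = 37
p=5,n=3: even sum, c = 37+15 = 52
p=5,n=4: odd sum, c = 52-4 = 48
p=5,n=5: even sum, c = 48+25 = 73

73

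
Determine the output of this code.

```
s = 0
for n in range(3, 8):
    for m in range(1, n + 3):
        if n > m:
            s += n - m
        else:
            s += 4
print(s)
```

115

n=3,m=1: 3>1, s = 0+2 = 2
n=3,m=2: 3>2, s = 2+1 = 3
n=3,m=3: not 3>3, s = 3+4 = 7
n=3,m=4: not 3>4, s = 7+4 = 11
n=3,m=5: not 3>5, s = 11+4 = 15
n=4,m=1: 4>1, s = 15+3 = 18
n=4,m=2: 4>2, s = 18+2 = 20
n=4,m=3: 4>3, s = 20+1 = 21
n=4,m=4: not 4>4, s = 21+4 = 25
n=4,m=5: not 4>5, s = 25+4 = 29
n=4,m=6: not 4>6, s = 29+4 = 33
n=5,m=1: 5>1, s = 33+4 = 37
n=5,m=2: 5>2, s = 37+3 = 40
n=5,m=3: 5>3, s = 40+2 = 42
n=5,m=4: 5>4, s = 42+1 = 43
n=5,m=5: not 5>5, s = 43+4 = 47
n=5,m=6: not 5>6, s = 47+4 = 51
n=5,m=7: not 5>7, s = 51+4 = 55
n=6,m=1: 6>1, s = 55+5 = 60
n=6,m=2: 6>2, s = 60+4 = 64
n=6,m=3: 6>3, s = 64+3 = 67
n=6,m=4: 6>4, s = 67+2 = 69
n=6,m=5: 6>5, s = 69+1 = 70
n=6,m=6: not 6>6, s = 70+4 = 74
n=6,m=7: not 6>7, s = 74+4 = 78
n=6,m=8: not 6>8, s = 78+4 = 82
n=7,m=1: 7>1, s = 82+6 = 88
n=7,m=2: 7>2, s = 88+5 = 93
n=7,m=3: 7>3, s = 93+4 = 97
n=7,m=4: 7>4, s = 97+3 = 100
n=7,m=5: 7>5, s = 100+2 = 102
n=7,m=6: 7>6, s = 102+1 = 103
n=7,m=7: not 7>7, s = 103+4 = 107
n=7,m=8: not 7>8, s = 107+4 = 111
n=7,m=9: not 7>9, s = 111+4 = 115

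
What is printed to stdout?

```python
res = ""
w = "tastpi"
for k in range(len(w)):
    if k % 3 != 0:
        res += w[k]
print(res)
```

aspi

k=0: skip
k=1: add 'a' → 'a'
k=2: add 's' → 'as'
k=3: skip
k=4: add 'p' → 'asp'
k=5: add 'i' → 'aspi'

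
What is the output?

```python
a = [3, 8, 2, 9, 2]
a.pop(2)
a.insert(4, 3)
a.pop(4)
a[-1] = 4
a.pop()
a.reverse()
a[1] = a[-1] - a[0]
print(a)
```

[9, -6, 3]

pop(2) removes 2 → [3, 8, 9, 2]
insert 3 at 4 → [3, 8, 9, 2, 3]
pop(4) removes 3 → [3, 8, 9, 2]
a[-1] = 4 → [3, 8, 9, 4]
pop() removes 4 → [3, 8, 9]
reverse → [9, 8, 3]
a[1] = a[-1]-a[0] = 3-9 = -6 → [9, -6, 3]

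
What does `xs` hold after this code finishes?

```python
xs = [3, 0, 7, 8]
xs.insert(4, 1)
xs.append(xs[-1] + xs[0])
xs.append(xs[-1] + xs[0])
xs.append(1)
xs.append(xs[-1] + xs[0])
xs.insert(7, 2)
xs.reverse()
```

insert 1 at 4 → [3, 0, 7, 8, 1]
append xs[-1]+xs[0] = 1+3 = 4 → [3, 0, 7, 8, 1, 4]
append xs[-1]+xs[0] = 4+3 = 7 → [3, 0, 7, 8, 1, 4, 7]
append 1 → [3, 0, 7, 8, 1, 4, 7, 1]
append xs[-1]+xs[0] = 1+3 = 4 → [3, 0, 7, 8, 1, 4, 7, 1, 4]
insert 2 at 7 → [3, 0, 7, 8, 1, 4, 7, 2, 1, 4]
reverse → [4, 1, 2, 7, 4, 1, 8, 7, 0, 3]

[4, 1, 2, 7, 4, 1, 8, 7, 0, 3]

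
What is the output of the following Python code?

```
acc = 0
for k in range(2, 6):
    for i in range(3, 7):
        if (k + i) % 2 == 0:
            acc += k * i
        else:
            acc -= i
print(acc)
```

k=2,i=3: odd sum, acc = 0-3 = -3
k=2,i=4: even sum, acc = (-3)+8 = 5
k=2,i=5: odd sum, acc = 5-5 = 0
k=2,i=6: even sum, acc = 0+12 = 12
k=3,i=3: even sum, acc = 12+9 = 21
k=3,i=4: odd sum, acc = 21-4 = 17
k=3,i=5: even sum, acc = 17+15 = 32
k=3,i=6: odd sum, acc = 32-6 = 26
k=4,i=3: odd sum, acc = 26-3 = 23
k=4,i=4: even sum, acc = 23+16 = 39
k=4,i=5: odd sum, acc = 39-5 = 34
k=4,i=6: even sum, acc = 34+24 = 58
k=5,i=3: even sum, acc = 58+15 = 73
k=5,i=4: odd sum, acc = 73-4 = 69
k=5,i=5: even sum, acc = 69+25 = 94
k=5,i=6: odd sum, acc = 94-6 = 88

88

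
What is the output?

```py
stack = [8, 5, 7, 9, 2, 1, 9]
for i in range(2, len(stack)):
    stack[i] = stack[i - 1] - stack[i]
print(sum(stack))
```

i=2: stack[2] = 5-7 = -2 → [8, 5, -2, 9, 2, 1, 9]
i=3: stack[3] = (-2)-9 = -11 → [8, 5, -2, -11, 2, 1, 9]
i=4: stack[4] = (-11)-2 = -13 → [8, 5, -2, -11, -13, 1, 9]
i=5: stack[5] = (-13)-1 = -14 → [8, 5, -2, -11, -13, -14, 9]
i=6: stack[6] = (-14)-9 = -23 → [8, 5, -2, -11, -13, -14, -23]
sum = -50

-50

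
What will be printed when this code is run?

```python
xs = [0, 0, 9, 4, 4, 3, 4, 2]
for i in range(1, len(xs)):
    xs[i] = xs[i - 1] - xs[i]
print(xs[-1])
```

i=1: xs[1] = 0-0 = 0 → [0, 0, 9, 4, 4, 3, 4, 2]
i=2: xs[2] = 0-9 = -9 → [0, 0, -9, 4, 4, 3, 4, 2]
i=3: xs[3] = (-9)-4 = -13 → [0, 0, -9, -13, 4, 3, 4, 2]
i=4: xs[4] = (-13)-4 = -17 → [0, 0, -9, -13, -17, 3, 4, 2]
i=5: xs[5] = (-17)-3 = -20 → [0, 0, -9, -13, -17, -20, 4, 2]
i=6: xs[6] = (-20)-4 = -24 → [0, 0, -9, -13, -17, -20, -24, 2]
i=7: xs[7] = (-24)-2 = -26 → [0, 0, -9, -13, -17, -20, -24, -26]

-26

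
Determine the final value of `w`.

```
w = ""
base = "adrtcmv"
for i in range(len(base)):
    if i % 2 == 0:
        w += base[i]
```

i=0: add 'a' → 'a'
i=1: skip
i=2: add 'r' → 'ar'
i=3: skip
i=4: add 'c' → 'arc'
i=5: skip
i=6: add 'v' → 'arcv'

'arcv'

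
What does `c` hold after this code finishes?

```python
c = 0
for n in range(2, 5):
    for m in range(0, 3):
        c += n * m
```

27

n=2,m=0: c = 0+0 = 0
n=2,m=1: c = 0+2 = 2
n=2,m=2: c = 2+4 = 6
n=3,m=0: c = 6+0 = 6
n=3,m=1: c = 6+3 = 9
n=3,m=2: c = 9+6 = 15
n=4,m=0: c = 15+0 = 15
n=4,m=1: c = 15+4 = 19
n=4,m=2: c = 19+8 = 27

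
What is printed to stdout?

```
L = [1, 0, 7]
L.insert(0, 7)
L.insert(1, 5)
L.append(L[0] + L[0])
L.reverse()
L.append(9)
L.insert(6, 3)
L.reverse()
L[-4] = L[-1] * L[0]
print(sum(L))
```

171

insert 7 at 0 → [7, 1, 0, 7]
insert 5 at 1 → [7, 5, 1, 0, 7]
append L[0]+L[0] = 7+7 = 14 → [7, 5, 1, 0, 7, 14]
reverse → [14, 7, 0, 1, 5, 7]
append 9 → [14, 7, 0, 1, 5, 7, 9]
insert 3 at 6 → [14, 7, 0, 1, 5, 7, 3, 9]
reverse → [9, 3, 7, 5, 1, 0, 7, 14]
L[-4] = L[-1]*L[0] = 14*9 = 126 → [9, 3, 7, 5, 126, 0, 7, 14]
sum = 171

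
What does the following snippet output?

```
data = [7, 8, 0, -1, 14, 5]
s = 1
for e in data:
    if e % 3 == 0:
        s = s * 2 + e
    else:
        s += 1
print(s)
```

e=7: not %3==0, s = 1+1 = 2
e=8: not %3==0, s = 2+1 = 3
e=0: %3==0, s = 3*2+0 = 6
e=-1: not %3==0, s = 6+1 = 7
e=14: not %3==0, s = 7+1 = 8
e=5: not %3==0, s = 8+1 = 9

9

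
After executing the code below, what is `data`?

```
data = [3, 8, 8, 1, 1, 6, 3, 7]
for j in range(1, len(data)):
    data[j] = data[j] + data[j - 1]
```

j=1: data[1] = 8+3 = 11 → [3, 11, 8, 1, 1, 6, 3, 7]
j=2: data[2] = 8+11 = 19 → [3, 11, 19, 1, 1, 6, 3, 7]
j=3: data[3] = 1+19 = 20 → [3, 11, 19, 20, 1, 6, 3, 7]
j=4: data[4] = 1+20 = 21 → [3, 11, 19, 20, 21, 6, 3, 7]
j=5: data[5] = 6+21 = 27 → [3, 11, 19, 20, 21, 27, 3, 7]
j=6: data[6] = 3+27 = 30 → [3, 11, 19, 20, 21, 27, 30, 7]
j=7: data[7] = 7+30 = 37 → [3, 11, 19, 20, 21, 27, 30, 37]

[3, 11, 19, 20, 21, 27, 30, 37]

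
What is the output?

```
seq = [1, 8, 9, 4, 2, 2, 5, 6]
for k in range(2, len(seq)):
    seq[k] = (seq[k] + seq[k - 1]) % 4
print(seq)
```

k=2: seq[2] = (9+8)%4 = 1 → [1, 8, 1, 4, 2, 2, 5, 6]
k=3: seq[3] = (4+1)%4 = 1 → [1, 8, 1, 1, 2, 2, 5, 6]
k=4: seq[4] = (2+1)%4 = 3 → [1, 8, 1, 1, 3, 2, 5, 6]
k=5: seq[5] = (2+3)%4 = 1 → [1, 8, 1, 1, 3, 1, 5, 6]
k=6: seq[6] = (5+1)%4 = 2 → [1, 8, 1, 1, 3, 1, 2, 6]
k=7: seq[7] = (6+2)%4 = 0 → [1, 8, 1, 1, 3, 1, 2, 0]

[1, 8, 1, 1, 3, 1, 2, 0]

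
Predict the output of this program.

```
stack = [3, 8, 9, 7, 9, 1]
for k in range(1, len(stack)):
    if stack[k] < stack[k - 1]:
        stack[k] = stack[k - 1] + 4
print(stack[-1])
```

k=1: 8>=3, unchanged → [3, 8, 9, 7, 9, 1]
k=2: 9>=8, unchanged → [3, 8, 9, 7, 9, 1]
k=3: 7<9, stack[3] = 9+4 = 13 → [3, 8, 9, 13, 9, 1]
k=4: 9<13, stack[4] = 13+4 = 17 → [3, 8, 9, 13, 17, 1]
k=5: 1<17, stack[5] = 17+4 = 21 → [3, 8, 9, 13, 17, 21]

21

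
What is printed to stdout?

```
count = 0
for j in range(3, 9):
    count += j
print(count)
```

33

j=3: count = 0+3 = 3
j=4: count = 3+4 = 7
j=5: count = 7+5 = 12
j=6: count = 12+6 = 18
j=7: count = 18+7 = 25
j=8: count = 25+8 = 33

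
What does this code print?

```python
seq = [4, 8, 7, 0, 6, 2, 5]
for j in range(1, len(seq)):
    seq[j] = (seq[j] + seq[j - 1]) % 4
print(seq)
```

j=1: seq[1] = (8+4)%4 = 0 → [4, 0, 7, 0, 6, 2, 5]
j=2: seq[2] = (7+0)%4 = 3 → [4, 0, 3, 0, 6, 2, 5]
j=3: seq[3] = (0+3)%4 = 3 → [4, 0, 3, 3, 6, 2, 5]
j=4: seq[4] = (6+3)%4 = 1 → [4, 0, 3, 3, 1, 2, 5]
j=5: seq[5] = (2+1)%4 = 3 → [4, 0, 3, 3, 1, 3, 5]
j=6: seq[6] = (5+3)%4 = 0 → [4, 0, 3, 3, 1, 3, 0]

[4, 0, 3, 3, 1, 3, 0]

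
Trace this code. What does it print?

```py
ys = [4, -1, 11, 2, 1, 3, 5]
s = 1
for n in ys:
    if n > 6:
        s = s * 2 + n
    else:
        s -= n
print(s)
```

-4

n=4: not >6, s = 1-4 = -3
n=-1: not >6, s = (-3)-(-1) = -2
n=11: >6, s = (-2)*2+11 = 7
n=2: not >6, s = 7-2 = 5
n=1: not >6, s = 5-1 = 4
n=3: not >6, s = 4-3 = 1
n=5: not >6, s = 1-5 = -4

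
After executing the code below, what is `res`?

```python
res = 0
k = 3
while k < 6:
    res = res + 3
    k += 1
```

9

k=3: res = 0+3 = 3
k=4: res = 3+3 = 6
k=5: res = 6+3 = 9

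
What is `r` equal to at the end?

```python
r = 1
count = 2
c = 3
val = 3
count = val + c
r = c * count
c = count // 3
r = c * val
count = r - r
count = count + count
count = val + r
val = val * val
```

6

count = 3+3 = 6
r = 3*6 = 18
c = 6//3 = 2
r = 2*3 = 6
count = 6-6 = 0
count = 0+0 = 0
count = 3+6 = 9
val = 3*3 = 9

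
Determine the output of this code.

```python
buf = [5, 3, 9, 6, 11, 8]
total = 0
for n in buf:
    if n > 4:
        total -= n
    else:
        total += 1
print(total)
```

-38

n=5: >4, total = 0-5 = -5
n=3: not >4, total = (-5)+1 = -4
n=9: >4, total = (-4)-9 = -13
n=6: >4, total = (-13)-6 = -19
n=11: >4, total = (-19)-11 = -30
n=8: >4, total = (-30)-8 = -38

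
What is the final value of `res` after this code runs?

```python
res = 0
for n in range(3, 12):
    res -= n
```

n=3: res = 0-3 = -3
n=4: res = (-3)-4 = -7
n=5: res = (-7)-5 = -12
n=6: res = (-12)-6 = -18
n=7: res = (-18)-7 = -25
n=8: res = (-25)-8 = -33
n=9: res = (-33)-9 = -42
n=10: res = (-42)-10 = -52
n=11: res = (-52)-11 = -63

-63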